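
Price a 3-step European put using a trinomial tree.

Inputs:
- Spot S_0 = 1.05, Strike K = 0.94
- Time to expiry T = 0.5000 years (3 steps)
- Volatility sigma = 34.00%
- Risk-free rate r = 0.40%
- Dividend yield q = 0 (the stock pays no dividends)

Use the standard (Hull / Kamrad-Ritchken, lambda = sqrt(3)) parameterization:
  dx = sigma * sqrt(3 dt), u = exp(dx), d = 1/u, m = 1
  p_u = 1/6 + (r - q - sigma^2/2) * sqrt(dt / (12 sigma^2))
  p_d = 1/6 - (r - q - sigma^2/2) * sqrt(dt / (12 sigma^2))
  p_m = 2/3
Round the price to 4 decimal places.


dt = T/N = 0.166667; dx = sigma*sqrt(3*dt) = 0.240416
u = exp(dx) = 1.271778; d = 1/u = 0.786300
p_u = 0.148018, p_m = 0.666667, p_d = 0.185315
Discount per step: exp(-r*dt) = 0.999334
Stock lattice S(k, j) with j the centered position index:
  k=0: S(0,+0) = 1.0500
  k=1: S(1,-1) = 0.8256; S(1,+0) = 1.0500; S(1,+1) = 1.3354
  k=2: S(2,-2) = 0.6492; S(2,-1) = 0.8256; S(2,+0) = 1.0500; S(2,+1) = 1.3354; S(2,+2) = 1.6983
  k=3: S(3,-3) = 0.5105; S(3,-2) = 0.6492; S(3,-1) = 0.8256; S(3,+0) = 1.0500; S(3,+1) = 1.3354; S(3,+2) = 1.6983; S(3,+3) = 2.1599
Terminal payoffs V(N, j) = max(K - S_T, 0):
  V(3,-3) = 0.429548; V(3,-2) = 0.290818; V(3,-1) = 0.114385; V(3,+0) = 0.000000; V(3,+1) = 0.000000; V(3,+2) = 0.000000; V(3,+3) = 0.000000
Backward induction: V(k, j) = exp(-r*dt) * [p_u * V(k+1, j+1) + p_m * V(k+1, j) + p_d * V(k+1, j-1)]
  V(2,-2) = exp(-r*dt) * [p_u*0.114385 + p_m*0.290818 + p_d*0.429548] = 0.290218
  V(2,-1) = exp(-r*dt) * [p_u*0.000000 + p_m*0.114385 + p_d*0.290818] = 0.130063
  V(2,+0) = exp(-r*dt) * [p_u*0.000000 + p_m*0.000000 + p_d*0.114385] = 0.021183
  V(2,+1) = exp(-r*dt) * [p_u*0.000000 + p_m*0.000000 + p_d*0.000000] = 0.000000
  V(2,+2) = exp(-r*dt) * [p_u*0.000000 + p_m*0.000000 + p_d*0.000000] = 0.000000
  V(1,-1) = exp(-r*dt) * [p_u*0.021183 + p_m*0.130063 + p_d*0.290218] = 0.143530
  V(1,+0) = exp(-r*dt) * [p_u*0.000000 + p_m*0.021183 + p_d*0.130063] = 0.038199
  V(1,+1) = exp(-r*dt) * [p_u*0.000000 + p_m*0.000000 + p_d*0.021183] = 0.003923
  V(0,+0) = exp(-r*dt) * [p_u*0.003923 + p_m*0.038199 + p_d*0.143530] = 0.052610

Answer: Price = V(0,0) = 0.0526


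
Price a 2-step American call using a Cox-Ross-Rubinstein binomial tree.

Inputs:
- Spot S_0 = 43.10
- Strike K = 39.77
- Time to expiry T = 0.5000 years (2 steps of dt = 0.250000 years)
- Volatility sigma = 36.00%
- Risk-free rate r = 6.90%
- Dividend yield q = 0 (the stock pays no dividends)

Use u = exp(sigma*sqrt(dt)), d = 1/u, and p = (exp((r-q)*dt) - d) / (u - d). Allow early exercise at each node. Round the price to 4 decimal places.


dt = T/N = 0.250000
u = exp(sigma*sqrt(dt)) = 1.197217; d = 1/u = 0.835270
p = (exp((r-q)*dt) - d) / (u - d) = 0.503193
Discount per step: exp(-r*dt) = 0.982898
Stock lattice S(k, i) with i counting down-moves:
  k=0: S(0,0) = 43.1000
  k=1: S(1,0) = 51.6001; S(1,1) = 36.0001
  k=2: S(2,0) = 61.7765; S(2,1) = 43.1000; S(2,2) = 30.0698
Terminal payoffs V(N, i) = max(S_T - K, 0):
  V(2,0) = 22.006498; V(2,1) = 3.330000; V(2,2) = 0.000000
Backward induction: V(k, i) = exp(-r*dt) * [p * V(k+1, i) + (1-p) * V(k+1, i+1)]; then take max(V_cont, immediate exercise) for American.
  V(1,0) = exp(-r*dt) * [p*22.006498 + (1-p)*3.330000] = 12.510218; exercise = 11.830068; V(1,0) = max -> 12.510218
  V(1,1) = exp(-r*dt) * [p*3.330000 + (1-p)*0.000000] = 1.646977; exercise = 0.000000; V(1,1) = max -> 1.646977
  V(0,0) = exp(-r*dt) * [p*12.510218 + (1-p)*1.646977] = 6.991637; exercise = 3.330000; V(0,0) = max -> 6.991637

Answer: Price = V(0,0) = 6.9916


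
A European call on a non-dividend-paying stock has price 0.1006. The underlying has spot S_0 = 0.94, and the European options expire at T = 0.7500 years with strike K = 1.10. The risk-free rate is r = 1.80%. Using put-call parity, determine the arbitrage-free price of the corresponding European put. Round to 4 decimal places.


Answer: Put price = 0.2458

Derivation:
Put-call parity: C - P = S_0 * exp(-qT) - K * exp(-rT).
S_0 * exp(-qT) = 0.9400 * 1.00000000 = 0.94000000
K * exp(-rT) = 1.1000 * 0.98659072 = 1.08524979
P = C - S*exp(-qT) + K*exp(-rT)
P = 0.1006 - 0.94000000 + 1.08524979 = 0.2458


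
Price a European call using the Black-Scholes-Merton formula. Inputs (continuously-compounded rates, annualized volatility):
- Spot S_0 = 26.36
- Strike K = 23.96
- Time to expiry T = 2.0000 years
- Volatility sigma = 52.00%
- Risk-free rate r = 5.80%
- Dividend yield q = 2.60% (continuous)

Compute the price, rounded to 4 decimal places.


Answer: Price = 8.6431

Derivation:
d1 = (ln(S/K) + (r - q + 0.5*sigma^2) * T) / (sigma * sqrt(T)) = 0.58453517
d2 = d1 - sigma * sqrt(T) = -0.15085588
exp(-rT) = 0.89047522; exp(-qT) = 0.94932887
C = S_0 * exp(-qT) * N(d1) - K * exp(-rT) * N(d2)
N(d1) = 0.72056985; N(d2) = 0.44004470
C = 26.3600 * 0.94932887 * 0.72056985 - 23.9600 * 0.89047522 * 0.44004470 = 8.6431


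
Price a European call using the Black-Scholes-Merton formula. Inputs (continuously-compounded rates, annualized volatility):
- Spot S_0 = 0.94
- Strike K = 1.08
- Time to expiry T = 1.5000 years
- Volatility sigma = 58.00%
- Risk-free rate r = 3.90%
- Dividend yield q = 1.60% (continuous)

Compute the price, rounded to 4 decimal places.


d1 = (ln(S/K) + (r - q + 0.5*sigma^2) * T) / (sigma * sqrt(T)) = 0.20829610
d2 = d1 - sigma * sqrt(T) = -0.50205593
exp(-rT) = 0.94317824; exp(-qT) = 0.97628571
C = S_0 * exp(-qT) * N(d1) - K * exp(-rT) * N(d2)
N(d1) = 0.58250111; N(d2) = 0.30781409
C = 0.9400 * 0.97628571 * 0.58250111 - 1.0800 * 0.94317824 * 0.30781409 = 0.2210

Answer: Price = 0.2210


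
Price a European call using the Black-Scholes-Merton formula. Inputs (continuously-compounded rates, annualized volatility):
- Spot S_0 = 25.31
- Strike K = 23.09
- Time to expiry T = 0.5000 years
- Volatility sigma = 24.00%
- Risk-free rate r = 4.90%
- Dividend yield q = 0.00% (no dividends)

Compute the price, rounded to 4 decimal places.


d1 = (ln(S/K) + (r - q + 0.5*sigma^2) * T) / (sigma * sqrt(T)) = 0.77015685
d2 = d1 - sigma * sqrt(T) = 0.60045122
exp(-rT) = 0.97579769; exp(-qT) = 1.00000000
C = S_0 * exp(-qT) * N(d1) - K * exp(-rT) * N(d2)
N(d1) = 0.77939657; N(d2) = 0.72589722
C = 25.3100 * 1.00000000 * 0.77939657 - 23.0900 * 0.97579769 * 0.72589722 = 3.3712

Answer: Price = 3.3712


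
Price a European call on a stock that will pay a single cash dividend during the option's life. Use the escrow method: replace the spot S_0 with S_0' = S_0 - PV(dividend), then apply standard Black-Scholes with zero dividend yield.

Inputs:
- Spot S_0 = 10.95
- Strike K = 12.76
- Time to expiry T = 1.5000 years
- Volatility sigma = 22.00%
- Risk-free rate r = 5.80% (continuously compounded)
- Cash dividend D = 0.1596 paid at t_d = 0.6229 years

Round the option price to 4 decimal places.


PV(D) = D * exp(-r * t_d) = 0.1596 * 0.96451663 = 0.15393685
S_0' = S_0 - PV(D) = 10.9500 - 0.15393685 = 10.79606315
d1 = (ln(S_0'/K) + (r + sigma^2/2)*T) / (sigma*sqrt(T)) = -0.16268224
d2 = d1 - sigma*sqrt(T) = -0.43212612
exp(-rT) = 0.91667710
N(d1) = 0.43538431; N(d2) = 0.33282488
C = S_0' * N(d1) - K * exp(-rT) * N(d2) = 10.79606315 * 0.43538431 - 12.7600 * 0.91667710 * 0.33282488 = 0.8075

Answer: Price = 0.8075


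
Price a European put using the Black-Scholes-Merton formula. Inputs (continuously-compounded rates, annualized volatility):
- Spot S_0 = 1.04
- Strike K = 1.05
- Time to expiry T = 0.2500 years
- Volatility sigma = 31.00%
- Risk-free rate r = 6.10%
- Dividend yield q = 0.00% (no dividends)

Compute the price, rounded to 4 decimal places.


d1 = (ln(S/K) + (r - q + 0.5*sigma^2) * T) / (sigma * sqrt(T)) = 0.11414870
d2 = d1 - sigma * sqrt(T) = -0.04085130
exp(-rT) = 0.98486569; exp(-qT) = 1.00000000
P = K * exp(-rT) * N(-d2) - S_0 * exp(-qT) * N(-d1)
N(-d1) = 0.45455996; N(-d2) = 0.51629278
P = 1.0500 * 0.98486569 * 0.51629278 - 1.0400 * 1.00000000 * 0.45455996 = 0.0612

Answer: Price = 0.0612


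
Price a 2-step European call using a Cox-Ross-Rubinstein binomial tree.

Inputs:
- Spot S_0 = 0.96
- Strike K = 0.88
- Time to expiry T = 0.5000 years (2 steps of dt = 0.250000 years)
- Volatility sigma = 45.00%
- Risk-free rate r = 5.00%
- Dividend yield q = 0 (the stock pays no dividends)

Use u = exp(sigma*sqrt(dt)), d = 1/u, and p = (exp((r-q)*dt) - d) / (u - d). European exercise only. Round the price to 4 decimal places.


dt = T/N = 0.250000
u = exp(sigma*sqrt(dt)) = 1.252323; d = 1/u = 0.798516
p = (exp((r-q)*dt) - d) / (u - d) = 0.471704
Discount per step: exp(-r*dt) = 0.987578
Stock lattice S(k, i) with i counting down-moves:
  k=0: S(0,0) = 0.9600
  k=1: S(1,0) = 1.2022; S(1,1) = 0.7666
  k=2: S(2,0) = 1.5056; S(2,1) = 0.9600; S(2,2) = 0.6121
Terminal payoffs V(N, i) = max(S_T - K, 0):
  V(2,0) = 0.625580; V(2,1) = 0.080000; V(2,2) = 0.000000
Backward induction: V(k, i) = exp(-r*dt) * [p * V(k+1, i) + (1-p) * V(k+1, i+1)].
  V(1,0) = exp(-r*dt) * [p*0.625580 + (1-p)*0.080000] = 0.333161
  V(1,1) = exp(-r*dt) * [p*0.080000 + (1-p)*0.000000] = 0.037268
  V(0,0) = exp(-r*dt) * [p*0.333161 + (1-p)*0.037268] = 0.174645

Answer: Price = V(0,0) = 0.1746


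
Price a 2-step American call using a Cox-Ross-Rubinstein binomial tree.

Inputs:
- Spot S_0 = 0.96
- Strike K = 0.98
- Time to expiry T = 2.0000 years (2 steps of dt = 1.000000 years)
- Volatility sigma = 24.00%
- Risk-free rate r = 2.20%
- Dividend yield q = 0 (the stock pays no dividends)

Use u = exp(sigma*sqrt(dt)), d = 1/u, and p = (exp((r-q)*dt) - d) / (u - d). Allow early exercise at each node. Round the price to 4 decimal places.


dt = T/N = 1.000000
u = exp(sigma*sqrt(dt)) = 1.271249; d = 1/u = 0.786628
p = (exp((r-q)*dt) - d) / (u - d) = 0.486186
Discount per step: exp(-r*dt) = 0.978240
Stock lattice S(k, i) with i counting down-moves:
  k=0: S(0,0) = 0.9600
  k=1: S(1,0) = 1.2204; S(1,1) = 0.7552
  k=2: S(2,0) = 1.5514; S(2,1) = 0.9600; S(2,2) = 0.5940
Terminal payoffs V(N, i) = max(S_T - K, 0):
  V(2,0) = 0.571431; V(2,1) = 0.000000; V(2,2) = 0.000000
Backward induction: V(k, i) = exp(-r*dt) * [p * V(k+1, i) + (1-p) * V(k+1, i+1)]; then take max(V_cont, immediate exercise) for American.
  V(1,0) = exp(-r*dt) * [p*0.571431 + (1-p)*0.000000] = 0.271776; exercise = 0.240399; V(1,0) = max -> 0.271776
  V(1,1) = exp(-r*dt) * [p*0.000000 + (1-p)*0.000000] = 0.000000; exercise = 0.000000; V(1,1) = max -> 0.000000
  V(0,0) = exp(-r*dt) * [p*0.271776 + (1-p)*0.000000] = 0.129259; exercise = 0.000000; V(0,0) = max -> 0.129259

Answer: Price = V(0,0) = 0.1293


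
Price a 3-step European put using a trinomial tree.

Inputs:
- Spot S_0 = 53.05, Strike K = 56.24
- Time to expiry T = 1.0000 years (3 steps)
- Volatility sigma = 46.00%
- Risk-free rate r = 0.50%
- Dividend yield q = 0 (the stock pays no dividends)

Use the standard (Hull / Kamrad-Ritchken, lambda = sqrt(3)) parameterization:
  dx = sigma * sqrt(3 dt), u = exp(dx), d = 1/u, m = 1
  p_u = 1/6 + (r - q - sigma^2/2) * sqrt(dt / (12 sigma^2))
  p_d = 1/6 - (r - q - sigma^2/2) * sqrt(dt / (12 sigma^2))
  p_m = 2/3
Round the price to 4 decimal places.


dt = T/N = 0.333333; dx = sigma*sqrt(3*dt) = 0.460000
u = exp(dx) = 1.584074; d = 1/u = 0.631284
p_u = 0.130145, p_m = 0.666667, p_d = 0.203188
Discount per step: exp(-r*dt) = 0.998335
Stock lattice S(k, j) with j the centered position index:
  k=0: S(0,+0) = 53.0500
  k=1: S(1,-1) = 33.4896; S(1,+0) = 53.0500; S(1,+1) = 84.0351
  k=2: S(2,-2) = 21.1414; S(2,-1) = 33.4896; S(2,+0) = 53.0500; S(2,+1) = 84.0351; S(2,+2) = 133.1179
  k=3: S(3,-3) = 13.3462; S(3,-2) = 21.1414; S(3,-1) = 33.4896; S(3,+0) = 53.0500; S(3,+1) = 84.0351; S(3,+2) = 133.1179; S(3,+3) = 210.8685
Terminal payoffs V(N, j) = max(K - S_T, 0):
  V(3,-3) = 42.893758; V(3,-2) = 35.098565; V(3,-1) = 22.750403; V(3,+0) = 3.190000; V(3,+1) = 0.000000; V(3,+2) = 0.000000; V(3,+3) = 0.000000
Backward induction: V(k, j) = exp(-r*dt) * [p_u * V(k+1, j+1) + p_m * V(k+1, j) + p_d * V(k+1, j-1)]
  V(2,-2) = exp(-r*dt) * [p_u*22.750403 + p_m*35.098565 + p_d*42.893758] = 35.016997
  V(2,-1) = exp(-r*dt) * [p_u*3.190000 + p_m*22.750403 + p_d*35.098565] = 22.675894
  V(2,+0) = exp(-r*dt) * [p_u*0.000000 + p_m*3.190000 + p_d*22.750403] = 6.738045
  V(2,+1) = exp(-r*dt) * [p_u*0.000000 + p_m*0.000000 + p_d*3.190000] = 0.647092
  V(2,+2) = exp(-r*dt) * [p_u*0.000000 + p_m*0.000000 + p_d*0.000000] = 0.000000
  V(1,-1) = exp(-r*dt) * [p_u*6.738045 + p_m*22.675894 + p_d*35.016997] = 23.070750
  V(1,+0) = exp(-r*dt) * [p_u*0.647092 + p_m*6.738045 + p_d*22.675894] = 9.168431
  V(1,+1) = exp(-r*dt) * [p_u*0.000000 + p_m*0.647092 + p_d*6.738045] = 1.797489
  V(0,+0) = exp(-r*dt) * [p_u*1.797489 + p_m*9.168431 + p_d*23.070750] = 11.015556

Answer: Price = V(0,0) = 11.0156


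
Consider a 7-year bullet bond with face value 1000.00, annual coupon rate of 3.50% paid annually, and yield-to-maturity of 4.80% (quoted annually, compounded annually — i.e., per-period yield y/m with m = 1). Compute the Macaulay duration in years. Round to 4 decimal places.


Coupon per period c = face * coupon_rate / m = 35.000000
Periods per year m = 1; per-period yield y/m = 0.048000
Number of cashflows N = 7
Cashflows (t years, CF_t, discount factor 1/(1+y/m)^(m*t), PV):
  t = 1.0000: CF_t = 35.000000, DF = 0.954198, PV = 33.396947
  t = 2.0000: CF_t = 35.000000, DF = 0.910495, PV = 31.867315
  t = 3.0000: CF_t = 35.000000, DF = 0.868793, PV = 30.407744
  t = 4.0000: CF_t = 35.000000, DF = 0.829001, PV = 29.015023
  t = 5.0000: CF_t = 35.000000, DF = 0.791031, PV = 27.686090
  t = 6.0000: CF_t = 35.000000, DF = 0.754801, PV = 26.418025
  t = 7.0000: CF_t = 1035.000000, DF = 0.720230, PV = 745.437731
Price P = sum_t PV_t = 924.228875
Macaulay numerator sum_t t * PV_t:
  t * PV_t at t = 1.0000: 33.396947
  t * PV_t at t = 2.0000: 63.734631
  t * PV_t at t = 3.0000: 91.223231
  t * PV_t at t = 4.0000: 116.060091
  t * PV_t at t = 5.0000: 138.430452
  t * PV_t at t = 6.0000: 158.508151
  t * PV_t at t = 7.0000: 5218.064118
Macaulay duration D = (sum_t t * PV_t) / P = 5819.417619 / 924.228875 = 6.296511

Answer: Macaulay duration = 6.2965 years


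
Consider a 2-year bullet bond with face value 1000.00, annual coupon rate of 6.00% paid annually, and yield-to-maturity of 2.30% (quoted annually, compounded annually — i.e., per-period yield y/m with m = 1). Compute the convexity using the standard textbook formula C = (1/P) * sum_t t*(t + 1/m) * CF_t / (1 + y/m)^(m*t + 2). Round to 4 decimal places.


Coupon per period c = face * coupon_rate / m = 60.000000
Periods per year m = 1; per-period yield y/m = 0.023000
Number of cashflows N = 2
Cashflows (t years, CF_t, discount factor 1/(1+y/m)^(m*t), PV):
  t = 1.0000: CF_t = 60.000000, DF = 0.977517, PV = 58.651026
  t = 2.0000: CF_t = 1060.000000, DF = 0.955540, PV = 1012.872075
Price P = sum_t PV_t = 1071.523102
Convexity numerator sum_t t*(t + 1/m) * CF_t / (1+y/m)^(m*t + 2):
  t = 1.0000: term = 112.086768
  t = 2.0000: term = 5807.036834
Convexity = (1/P) * sum = 5919.123602 / 1071.523102 = 5.524028

Answer: Convexity = 5.5240


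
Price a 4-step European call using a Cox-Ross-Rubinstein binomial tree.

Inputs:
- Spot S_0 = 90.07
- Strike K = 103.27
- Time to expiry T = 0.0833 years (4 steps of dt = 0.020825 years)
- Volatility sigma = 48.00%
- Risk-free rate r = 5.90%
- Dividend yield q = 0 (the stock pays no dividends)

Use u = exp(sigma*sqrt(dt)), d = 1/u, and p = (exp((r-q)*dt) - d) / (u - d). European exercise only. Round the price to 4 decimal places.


dt = T/N = 0.020825
u = exp(sigma*sqrt(dt)) = 1.071724; d = 1/u = 0.933076
p = (exp((r-q)*dt) - d) / (u - d) = 0.491557
Discount per step: exp(-r*dt) = 0.998772
Stock lattice S(k, i) with i counting down-moves:
  k=0: S(0,0) = 90.0700
  k=1: S(1,0) = 96.5301; S(1,1) = 84.0422
  k=2: S(2,0) = 103.4536; S(2,1) = 90.0700; S(2,2) = 78.4178
  k=3: S(3,0) = 110.8737; S(3,1) = 96.5301; S(3,2) = 84.0422; S(3,3) = 73.1698
  k=4: S(4,0) = 118.8260; S(4,1) = 103.4536; S(4,2) = 90.0700; S(4,3) = 78.4178; S(4,4) = 68.2730
Terminal payoffs V(N, i) = max(S_T - K, 0):
  V(4,0) = 15.555953; V(4,1) = 0.183630; V(4,2) = 0.000000; V(4,3) = 0.000000; V(4,4) = 0.000000
Backward induction: V(k, i) = exp(-r*dt) * [p * V(k+1, i) + (1-p) * V(k+1, i+1)].
  V(3,0) = exp(-r*dt) * [p*15.555953 + (1-p)*0.183630] = 7.730502
  V(3,1) = exp(-r*dt) * [p*0.183630 + (1-p)*0.000000] = 0.090154
  V(3,2) = exp(-r*dt) * [p*0.000000 + (1-p)*0.000000] = 0.000000
  V(3,3) = exp(-r*dt) * [p*0.000000 + (1-p)*0.000000] = 0.000000
  V(2,0) = exp(-r*dt) * [p*7.730502 + (1-p)*0.090154] = 3.841100
  V(2,1) = exp(-r*dt) * [p*0.090154 + (1-p)*0.000000] = 0.044261
  V(2,2) = exp(-r*dt) * [p*0.000000 + (1-p)*0.000000] = 0.000000
  V(1,0) = exp(-r*dt) * [p*3.841100 + (1-p)*0.044261] = 1.908279
  V(1,1) = exp(-r*dt) * [p*0.044261 + (1-p)*0.000000] = 0.021730
  V(0,0) = exp(-r*dt) * [p*1.908279 + (1-p)*0.021730] = 0.947911

Answer: Price = V(0,0) = 0.9479


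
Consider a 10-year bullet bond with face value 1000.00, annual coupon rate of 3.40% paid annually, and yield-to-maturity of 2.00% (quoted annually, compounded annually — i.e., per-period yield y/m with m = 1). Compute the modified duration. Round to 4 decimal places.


Coupon per period c = face * coupon_rate / m = 34.000000
Periods per year m = 1; per-period yield y/m = 0.020000
Number of cashflows N = 10
Cashflows (t years, CF_t, discount factor 1/(1+y/m)^(m*t), PV):
  t = 1.0000: CF_t = 34.000000, DF = 0.980392, PV = 33.333333
  t = 2.0000: CF_t = 34.000000, DF = 0.961169, PV = 32.679739
  t = 3.0000: CF_t = 34.000000, DF = 0.942322, PV = 32.038959
  t = 4.0000: CF_t = 34.000000, DF = 0.923845, PV = 31.410744
  t = 5.0000: CF_t = 34.000000, DF = 0.905731, PV = 30.794848
  t = 6.0000: CF_t = 34.000000, DF = 0.887971, PV = 30.191027
  t = 7.0000: CF_t = 34.000000, DF = 0.870560, PV = 29.599046
  t = 8.0000: CF_t = 34.000000, DF = 0.853490, PV = 29.018673
  t = 9.0000: CF_t = 34.000000, DF = 0.836755, PV = 28.449679
  t = 10.0000: CF_t = 1034.000000, DF = 0.820348, PV = 848.240142
Price P = sum_t PV_t = 1125.756190
First compute Macaulay numerator sum_t t * PV_t:
  t * PV_t at t = 1.0000: 33.333333
  t * PV_t at t = 2.0000: 65.359477
  t * PV_t at t = 3.0000: 96.116878
  t * PV_t at t = 4.0000: 125.642978
  t * PV_t at t = 5.0000: 153.974238
  t * PV_t at t = 6.0000: 181.146162
  t * PV_t at t = 7.0000: 207.193323
  t * PV_t at t = 8.0000: 232.149381
  t * PV_t at t = 9.0000: 256.047111
  t * PV_t at t = 10.0000: 8482.401421
Macaulay duration D = 9833.364302 / 1125.756190 = 8.734897
Modified duration = D / (1 + y/m) = 8.734897 / (1 + 0.020000) = 8.563624

Answer: Modified duration = 8.5636


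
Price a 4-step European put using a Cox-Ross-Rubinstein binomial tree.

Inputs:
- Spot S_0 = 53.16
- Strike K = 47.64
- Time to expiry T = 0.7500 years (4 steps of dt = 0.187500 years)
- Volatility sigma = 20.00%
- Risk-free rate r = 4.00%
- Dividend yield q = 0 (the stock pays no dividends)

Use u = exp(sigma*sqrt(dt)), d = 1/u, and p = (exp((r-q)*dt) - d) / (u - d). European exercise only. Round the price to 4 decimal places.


dt = T/N = 0.187500
u = exp(sigma*sqrt(dt)) = 1.090463; d = 1/u = 0.917042
p = (exp((r-q)*dt) - d) / (u - d) = 0.521773
Discount per step: exp(-r*dt) = 0.992528
Stock lattice S(k, i) with i counting down-moves:
  k=0: S(0,0) = 53.1600
  k=1: S(1,0) = 57.9690; S(1,1) = 48.7499
  k=2: S(2,0) = 63.2131; S(2,1) = 53.1600; S(2,2) = 44.7057
  k=3: S(3,0) = 68.9315; S(3,1) = 57.9690; S(3,2) = 48.7499; S(3,3) = 40.9970
  k=4: S(4,0) = 75.1673; S(4,1) = 63.2131; S(4,2) = 53.1600; S(4,3) = 44.7057; S(4,4) = 37.5959
Terminal payoffs V(N, i) = max(K - S_T, 0):
  V(4,0) = 0.000000; V(4,1) = 0.000000; V(4,2) = 0.000000; V(4,3) = 2.934294; V(4,4) = 10.044060
Backward induction: V(k, i) = exp(-r*dt) * [p * V(k+1, i) + (1-p) * V(k+1, i+1)].
  V(3,0) = exp(-r*dt) * [p*0.000000 + (1-p)*0.000000] = 0.000000
  V(3,1) = exp(-r*dt) * [p*0.000000 + (1-p)*0.000000] = 0.000000
  V(3,2) = exp(-r*dt) * [p*0.000000 + (1-p)*2.934294] = 1.392774
  V(3,3) = exp(-r*dt) * [p*2.934294 + (1-p)*10.044060] = 6.287048
  V(2,0) = exp(-r*dt) * [p*0.000000 + (1-p)*0.000000] = 0.000000
  V(2,1) = exp(-r*dt) * [p*0.000000 + (1-p)*1.392774] = 0.661086
  V(2,2) = exp(-r*dt) * [p*1.392774 + (1-p)*6.287048] = 3.705454
  V(1,0) = exp(-r*dt) * [p*0.000000 + (1-p)*0.661086] = 0.313787
  V(1,1) = exp(-r*dt) * [p*0.661086 + (1-p)*3.705454] = 2.101168
  V(0,0) = exp(-r*dt) * [p*0.313787 + (1-p)*2.101168] = 1.159830

Answer: Price = V(0,0) = 1.1598


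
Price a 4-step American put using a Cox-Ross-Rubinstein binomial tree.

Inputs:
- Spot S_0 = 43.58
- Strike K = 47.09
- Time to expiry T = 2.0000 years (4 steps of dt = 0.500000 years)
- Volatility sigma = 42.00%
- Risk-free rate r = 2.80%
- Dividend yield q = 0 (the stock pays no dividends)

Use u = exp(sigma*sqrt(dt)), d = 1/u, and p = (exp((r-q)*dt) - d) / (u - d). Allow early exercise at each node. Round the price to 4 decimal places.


Answer: Price = V(0,0) = 11.2323

Derivation:
dt = T/N = 0.500000
u = exp(sigma*sqrt(dt)) = 1.345795; d = 1/u = 0.743055
p = (exp((r-q)*dt) - d) / (u - d) = 0.449685
Discount per step: exp(-r*dt) = 0.986098
Stock lattice S(k, i) with i counting down-moves:
  k=0: S(0,0) = 43.5800
  k=1: S(1,0) = 58.6497; S(1,1) = 32.3823
  k=2: S(2,0) = 78.9305; S(2,1) = 43.5800; S(2,2) = 24.0619
  k=3: S(3,0) = 106.2243; S(3,1) = 58.6497; S(3,2) = 32.3823; S(3,3) = 17.8793
  k=4: S(4,0) = 142.9561; S(4,1) = 78.9305; S(4,2) = 43.5800; S(4,3) = 24.0619; S(4,4) = 13.2853
Terminal payoffs V(N, i) = max(K - S_T, 0):
  V(4,0) = 0.000000; V(4,1) = 0.000000; V(4,2) = 3.510000; V(4,3) = 23.028125; V(4,4) = 33.804690
Backward induction: V(k, i) = exp(-r*dt) * [p * V(k+1, i) + (1-p) * V(k+1, i+1)]; then take max(V_cont, immediate exercise) for American.
  V(3,0) = exp(-r*dt) * [p*0.000000 + (1-p)*0.000000] = 0.000000; exercise = 0.000000; V(3,0) = max -> 0.000000
  V(3,1) = exp(-r*dt) * [p*0.000000 + (1-p)*3.510000] = 1.904750; exercise = 0.000000; V(3,1) = max -> 1.904750
  V(3,2) = exp(-r*dt) * [p*3.510000 + (1-p)*23.028125] = 14.052985; exercise = 14.707651; V(3,2) = max -> 14.707651
  V(3,3) = exp(-r*dt) * [p*23.028125 + (1-p)*33.804690] = 28.556030; exercise = 29.210697; V(3,3) = max -> 29.210697
  V(2,0) = exp(-r*dt) * [p*0.000000 + (1-p)*1.904750] = 1.033639; exercise = 0.000000; V(2,0) = max -> 1.033639
  V(2,1) = exp(-r*dt) * [p*1.904750 + (1-p)*14.707651] = 8.825942; exercise = 3.510000; V(2,1) = max -> 8.825942
  V(2,2) = exp(-r*dt) * [p*14.707651 + (1-p)*29.210697] = 22.373458; exercise = 23.028125; V(2,2) = max -> 23.028125
  V(1,0) = exp(-r*dt) * [p*1.033639 + (1-p)*8.825942] = 5.247871; exercise = 0.000000; V(1,0) = max -> 5.247871
  V(1,1) = exp(-r*dt) * [p*8.825942 + (1-p)*23.028125] = 16.410252; exercise = 14.707651; V(1,1) = max -> 16.410252
  V(0,0) = exp(-r*dt) * [p*5.247871 + (1-p)*16.410252] = 11.232334; exercise = 3.510000; V(0,0) = max -> 11.232334


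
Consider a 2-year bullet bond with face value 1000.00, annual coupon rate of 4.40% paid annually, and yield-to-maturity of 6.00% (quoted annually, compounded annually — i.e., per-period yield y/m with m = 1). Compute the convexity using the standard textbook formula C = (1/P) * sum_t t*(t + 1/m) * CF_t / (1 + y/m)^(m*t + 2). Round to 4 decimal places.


Coupon per period c = face * coupon_rate / m = 44.000000
Periods per year m = 1; per-period yield y/m = 0.060000
Number of cashflows N = 2
Cashflows (t years, CF_t, discount factor 1/(1+y/m)^(m*t), PV):
  t = 1.0000: CF_t = 44.000000, DF = 0.943396, PV = 41.509434
  t = 2.0000: CF_t = 1044.000000, DF = 0.889996, PV = 929.156283
Price P = sum_t PV_t = 970.665717
Convexity numerator sum_t t*(t + 1/m) * CF_t / (1+y/m)^(m*t + 2):
  t = 1.0000: term = 73.886497
  t = 2.0000: term = 4961.674707
Convexity = (1/P) * sum = 5035.561203 / 970.665717 = 5.187740

Answer: Convexity = 5.1877


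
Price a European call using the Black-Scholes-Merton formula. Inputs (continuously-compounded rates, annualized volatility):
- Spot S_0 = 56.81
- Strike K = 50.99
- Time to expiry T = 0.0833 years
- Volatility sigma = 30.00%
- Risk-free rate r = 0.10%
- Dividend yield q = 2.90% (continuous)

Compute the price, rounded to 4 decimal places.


d1 = (ln(S/K) + (r - q + 0.5*sigma^2) * T) / (sigma * sqrt(T)) = 1.26463770
d2 = d1 - sigma * sqrt(T) = 1.17805249
exp(-rT) = 0.99991670; exp(-qT) = 0.99758722
C = S_0 * exp(-qT) * N(d1) - K * exp(-rT) * N(d2)
N(d1) = 0.89699938; N(d2) = 0.88061216
C = 56.8100 * 0.99758722 * 0.89699938 - 50.9900 * 0.99991670 * 0.88061216 = 5.9369

Answer: Price = 5.9369


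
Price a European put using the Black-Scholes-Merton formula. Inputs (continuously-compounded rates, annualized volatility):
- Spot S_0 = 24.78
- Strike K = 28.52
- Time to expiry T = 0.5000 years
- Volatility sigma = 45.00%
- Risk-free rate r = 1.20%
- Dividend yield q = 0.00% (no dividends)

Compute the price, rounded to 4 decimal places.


d1 = (ln(S/K) + (r - q + 0.5*sigma^2) * T) / (sigma * sqrt(T)) = -0.26380966
d2 = d1 - sigma * sqrt(T) = -0.58200771
exp(-rT) = 0.99401796; exp(-qT) = 1.00000000
P = K * exp(-rT) * N(-d2) - S_0 * exp(-qT) * N(-d1)
N(-d1) = 0.60403670; N(-d2) = 0.71971926
P = 28.5200 * 0.99401796 * 0.71971926 - 24.7800 * 1.00000000 * 0.60403670 = 5.4356

Answer: Price = 5.4356


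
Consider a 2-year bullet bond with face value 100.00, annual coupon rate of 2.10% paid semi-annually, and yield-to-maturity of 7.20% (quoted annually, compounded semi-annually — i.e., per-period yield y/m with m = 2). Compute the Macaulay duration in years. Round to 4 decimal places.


Coupon per period c = face * coupon_rate / m = 1.050000
Periods per year m = 2; per-period yield y/m = 0.036000
Number of cashflows N = 4
Cashflows (t years, CF_t, discount factor 1/(1+y/m)^(m*t), PV):
  t = 0.5000: CF_t = 1.050000, DF = 0.965251, PV = 1.013514
  t = 1.0000: CF_t = 1.050000, DF = 0.931709, PV = 0.978295
  t = 1.5000: CF_t = 1.050000, DF = 0.899333, PV = 0.944300
  t = 2.0000: CF_t = 101.050000, DF = 0.868082, PV = 87.719732
Price P = sum_t PV_t = 90.655841
Macaulay numerator sum_t t * PV_t:
  t * PV_t at t = 0.5000: 0.506757
  t * PV_t at t = 1.0000: 0.978295
  t * PV_t at t = 1.5000: 1.416450
  t * PV_t at t = 2.0000: 175.439464
Macaulay duration D = (sum_t t * PV_t) / P = 178.340966 / 90.655841 = 1.967231

Answer: Macaulay duration = 1.9672 years


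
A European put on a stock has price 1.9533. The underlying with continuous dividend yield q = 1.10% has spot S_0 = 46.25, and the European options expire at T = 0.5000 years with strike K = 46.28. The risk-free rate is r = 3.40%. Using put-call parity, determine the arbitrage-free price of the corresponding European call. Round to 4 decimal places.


Answer: Call price = 2.4497

Derivation:
Put-call parity: C - P = S_0 * exp(-qT) - K * exp(-rT).
S_0 * exp(-qT) = 46.2500 * 0.99451510 = 45.99632325
K * exp(-rT) = 46.2800 * 0.98314368 = 45.49988972
C = P + S*exp(-qT) - K*exp(-rT)
C = 1.9533 + 45.99632325 - 45.49988972 = 2.4497


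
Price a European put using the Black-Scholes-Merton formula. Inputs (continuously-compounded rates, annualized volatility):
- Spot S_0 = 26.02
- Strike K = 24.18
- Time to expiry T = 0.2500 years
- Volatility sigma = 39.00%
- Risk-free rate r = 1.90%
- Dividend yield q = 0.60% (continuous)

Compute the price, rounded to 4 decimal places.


Answer: Price = 1.1332

Derivation:
d1 = (ln(S/K) + (r - q + 0.5*sigma^2) * T) / (sigma * sqrt(T)) = 0.49026732
d2 = d1 - sigma * sqrt(T) = 0.29526732
exp(-rT) = 0.99526126; exp(-qT) = 0.99850112
P = K * exp(-rT) * N(-d2) - S_0 * exp(-qT) * N(-d1)
N(-d1) = 0.31197237; N(-d2) = 0.38389484
P = 24.1800 * 0.99526126 * 0.38389484 - 26.0200 * 0.99850112 * 0.31197237 = 1.1332


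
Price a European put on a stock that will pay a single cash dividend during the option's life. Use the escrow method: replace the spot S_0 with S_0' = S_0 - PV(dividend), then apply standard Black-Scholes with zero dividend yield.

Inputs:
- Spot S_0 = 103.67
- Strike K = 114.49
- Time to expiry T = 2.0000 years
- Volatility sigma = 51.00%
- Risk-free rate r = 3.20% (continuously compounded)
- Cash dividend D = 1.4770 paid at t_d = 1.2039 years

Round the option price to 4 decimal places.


PV(D) = D * exp(-r * t_d) = 1.4770 * 0.96220784 = 1.42118098
S_0' = S_0 - PV(D) = 103.6700 - 1.42118098 = 102.24881902
d1 = (ln(S_0'/K) + (r + sigma^2/2)*T) / (sigma*sqrt(T)) = 0.29257827
d2 = d1 - sigma*sqrt(T) = -0.42867064
exp(-rT) = 0.93800500
N(-d1) = 0.38492226; N(-d2) = 0.66591854
P = K * exp(-rT) * N(-d2) - S_0' * N(-d1) = 114.4900 * 0.93800500 * 0.66591854 - 102.24881902 * 0.38492226 = 32.1566

Answer: Price = 32.1566


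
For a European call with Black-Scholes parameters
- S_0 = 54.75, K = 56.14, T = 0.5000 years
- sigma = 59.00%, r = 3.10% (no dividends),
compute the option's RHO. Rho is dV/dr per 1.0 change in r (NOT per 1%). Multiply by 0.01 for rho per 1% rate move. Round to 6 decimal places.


Answer: Rho = 11.288804

Derivation:
d1 = 0.1856545953; d2 = -0.2315384056
phi(d1) = 0.3921258881; exp(-qT) = 1.0000000000; exp(-rT) = 0.9846195068
N(d2) = 0.4084482763
Rho = K*T*exp(-rT)*N(d2) = 56.1400 * 0.5000 * 0.9846195068 * 0.4084482763 = 11.288804


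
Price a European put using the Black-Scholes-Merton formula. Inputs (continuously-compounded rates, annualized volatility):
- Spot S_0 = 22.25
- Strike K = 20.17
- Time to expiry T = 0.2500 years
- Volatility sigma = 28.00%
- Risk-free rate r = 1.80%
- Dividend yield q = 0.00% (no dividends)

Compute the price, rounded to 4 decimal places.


d1 = (ln(S/K) + (r - q + 0.5*sigma^2) * T) / (sigma * sqrt(T)) = 0.80318326
d2 = d1 - sigma * sqrt(T) = 0.66318326
exp(-rT) = 0.99551011; exp(-qT) = 1.00000000
P = K * exp(-rT) * N(-d2) - S_0 * exp(-qT) * N(-d1)
N(-d1) = 0.21093441; N(-d2) = 0.25360660
P = 20.1700 * 0.99551011 * 0.25360660 - 22.2500 * 1.00000000 * 0.21093441 = 0.3990

Answer: Price = 0.3990


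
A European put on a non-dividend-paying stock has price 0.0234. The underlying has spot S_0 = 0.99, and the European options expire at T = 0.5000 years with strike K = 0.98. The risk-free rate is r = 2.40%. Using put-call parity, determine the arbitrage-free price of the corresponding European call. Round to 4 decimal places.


Answer: Call price = 0.0451

Derivation:
Put-call parity: C - P = S_0 * exp(-qT) - K * exp(-rT).
S_0 * exp(-qT) = 0.9900 * 1.00000000 = 0.99000000
K * exp(-rT) = 0.9800 * 0.98807171 = 0.96831028
C = P + S*exp(-qT) - K*exp(-rT)
C = 0.0234 + 0.99000000 - 0.96831028 = 0.0451


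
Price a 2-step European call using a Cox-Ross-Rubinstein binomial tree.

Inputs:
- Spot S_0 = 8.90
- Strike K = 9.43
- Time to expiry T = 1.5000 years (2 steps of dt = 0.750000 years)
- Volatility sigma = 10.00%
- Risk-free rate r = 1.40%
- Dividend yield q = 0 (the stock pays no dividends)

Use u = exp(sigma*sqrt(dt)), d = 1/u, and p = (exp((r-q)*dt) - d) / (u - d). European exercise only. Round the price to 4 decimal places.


dt = T/N = 0.750000
u = exp(sigma*sqrt(dt)) = 1.090463; d = 1/u = 0.917042
p = (exp((r-q)*dt) - d) / (u - d) = 0.539228
Discount per step: exp(-r*dt) = 0.989555
Stock lattice S(k, i) with i counting down-moves:
  k=0: S(0,0) = 8.9000
  k=1: S(1,0) = 9.7051; S(1,1) = 8.1617
  k=2: S(2,0) = 10.5831; S(2,1) = 8.9000; S(2,2) = 7.4846
Terminal payoffs V(N, i) = max(S_T - K, 0):
  V(2,0) = 1.153078; V(2,1) = 0.000000; V(2,2) = 0.000000
Backward induction: V(k, i) = exp(-r*dt) * [p * V(k+1, i) + (1-p) * V(k+1, i+1)].
  V(1,0) = exp(-r*dt) * [p*1.153078 + (1-p)*0.000000] = 0.615278
  V(1,1) = exp(-r*dt) * [p*0.000000 + (1-p)*0.000000] = 0.000000
  V(0,0) = exp(-r*dt) * [p*0.615278 + (1-p)*0.000000] = 0.328310

Answer: Price = V(0,0) = 0.3283


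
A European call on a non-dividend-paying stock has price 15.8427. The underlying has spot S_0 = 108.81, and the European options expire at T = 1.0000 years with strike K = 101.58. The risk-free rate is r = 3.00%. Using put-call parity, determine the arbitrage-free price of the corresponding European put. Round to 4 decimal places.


Answer: Put price = 5.6106

Derivation:
Put-call parity: C - P = S_0 * exp(-qT) - K * exp(-rT).
S_0 * exp(-qT) = 108.8100 * 1.00000000 = 108.81000000
K * exp(-rT) = 101.5800 * 0.97044553 = 98.57785730
P = C - S*exp(-qT) + K*exp(-rT)
P = 15.8427 - 108.81000000 + 98.57785730 = 5.6106


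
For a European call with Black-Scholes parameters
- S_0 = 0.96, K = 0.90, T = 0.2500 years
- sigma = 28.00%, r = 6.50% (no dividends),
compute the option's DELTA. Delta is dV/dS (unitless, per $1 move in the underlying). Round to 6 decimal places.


Answer: Delta = 0.741204

Derivation:
d1 = 0.6470608653; d2 = 0.5070608653
phi(d1) = 0.3235885703; exp(-qT) = 1.0000000000; exp(-rT) = 0.9838813190
N(d1) = 0.7412037240
Delta = exp(-qT) * N(d1) = 1.0000000000 * 0.7412037240 = 0.741204


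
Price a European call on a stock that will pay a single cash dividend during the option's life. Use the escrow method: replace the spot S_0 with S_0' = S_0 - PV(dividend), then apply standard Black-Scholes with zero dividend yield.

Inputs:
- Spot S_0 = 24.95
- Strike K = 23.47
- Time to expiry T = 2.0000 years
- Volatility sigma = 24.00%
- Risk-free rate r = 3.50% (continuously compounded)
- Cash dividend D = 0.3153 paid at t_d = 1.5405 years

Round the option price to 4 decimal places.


Answer: Price = 4.7084

Derivation:
PV(D) = D * exp(-r * t_d) = 0.3153 * 0.94751027 = 0.29874999
S_0' = S_0 - PV(D) = 24.9500 - 0.29874999 = 24.65125001
d1 = (ln(S_0'/K) + (r + sigma^2/2)*T) / (sigma*sqrt(T)) = 0.52062092
d2 = d1 - sigma*sqrt(T) = 0.18120966
exp(-rT) = 0.93239382
N(d1) = 0.69868456; N(d2) = 0.57189850
C = S_0' * N(d1) - K * exp(-rT) * N(d2) = 24.65125001 * 0.69868456 - 23.4700 * 0.93239382 * 0.57189850 = 4.7084


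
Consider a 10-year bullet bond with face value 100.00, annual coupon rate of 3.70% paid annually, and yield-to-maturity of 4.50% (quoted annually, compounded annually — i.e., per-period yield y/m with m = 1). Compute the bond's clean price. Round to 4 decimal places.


Coupon per period c = face * coupon_rate / m = 3.700000
Periods per year m = 1; per-period yield y/m = 0.045000
Number of cashflows N = 10
Cashflows (t years, CF_t, discount factor 1/(1+y/m)^(m*t), PV):
  t = 1.0000: CF_t = 3.700000, DF = 0.956938, PV = 3.540670
  t = 2.0000: CF_t = 3.700000, DF = 0.915730, PV = 3.388201
  t = 3.0000: CF_t = 3.700000, DF = 0.876297, PV = 3.242297
  t = 4.0000: CF_t = 3.700000, DF = 0.838561, PV = 3.102677
  t = 5.0000: CF_t = 3.700000, DF = 0.802451, PV = 2.969069
  t = 6.0000: CF_t = 3.700000, DF = 0.767896, PV = 2.841214
  t = 7.0000: CF_t = 3.700000, DF = 0.734828, PV = 2.718865
  t = 8.0000: CF_t = 3.700000, DF = 0.703185, PV = 2.601785
  t = 9.0000: CF_t = 3.700000, DF = 0.672904, PV = 2.489746
  t = 10.0000: CF_t = 103.700000, DF = 0.643928, PV = 66.775301
Price P = sum_t PV_t = 93.669825

Answer: Price = 93.6698


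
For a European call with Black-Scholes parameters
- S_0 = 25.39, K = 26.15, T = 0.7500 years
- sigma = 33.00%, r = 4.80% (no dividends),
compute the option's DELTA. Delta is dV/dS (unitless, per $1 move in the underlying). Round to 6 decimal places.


Answer: Delta = 0.565788

Derivation:
d1 = 0.1656600057; d2 = -0.1201283775
phi(d1) = 0.3935055323; exp(-qT) = 1.0000000000; exp(-rT) = 0.9646402935
N(d1) = 0.5657877391
Delta = exp(-qT) * N(d1) = 1.0000000000 * 0.5657877391 = 0.565788


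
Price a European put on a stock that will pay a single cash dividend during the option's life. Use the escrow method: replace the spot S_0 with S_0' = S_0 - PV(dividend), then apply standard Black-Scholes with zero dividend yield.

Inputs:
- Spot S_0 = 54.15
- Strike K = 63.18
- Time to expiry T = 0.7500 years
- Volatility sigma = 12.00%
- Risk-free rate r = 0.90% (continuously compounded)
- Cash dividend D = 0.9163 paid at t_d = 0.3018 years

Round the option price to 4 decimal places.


PV(D) = D * exp(-r * t_d) = 0.9163 * 0.99728749 = 0.91381452
S_0' = S_0 - PV(D) = 54.1500 - 0.91381452 = 53.23618548
d1 = (ln(S_0'/K) + (r + sigma^2/2)*T) / (sigma*sqrt(T)) = -1.53093519
d2 = d1 - sigma*sqrt(T) = -1.63485824
exp(-rT) = 0.99327273
N(-d1) = 0.93710729; N(-d2) = 0.94896062
P = K * exp(-rT) * N(-d2) - S_0' * N(-d1) = 63.1800 * 0.99327273 * 0.94896062 - 53.23618548 * 0.93710729 = 9.6640

Answer: Price = 9.6640


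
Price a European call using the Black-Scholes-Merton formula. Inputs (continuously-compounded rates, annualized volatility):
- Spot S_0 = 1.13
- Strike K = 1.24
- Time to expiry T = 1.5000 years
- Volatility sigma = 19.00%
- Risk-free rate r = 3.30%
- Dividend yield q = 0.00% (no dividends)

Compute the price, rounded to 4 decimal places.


d1 = (ln(S/K) + (r - q + 0.5*sigma^2) * T) / (sigma * sqrt(T)) = -0.07012737
d2 = d1 - sigma * sqrt(T) = -0.30282890
exp(-rT) = 0.95170516; exp(-qT) = 1.00000000
C = S_0 * exp(-qT) * N(d1) - K * exp(-rT) * N(d2)
N(d1) = 0.47204614; N(d2) = 0.38101013
C = 1.1300 * 1.00000000 * 0.47204614 - 1.2400 * 0.95170516 * 0.38101013 = 0.0838

Answer: Price = 0.0838


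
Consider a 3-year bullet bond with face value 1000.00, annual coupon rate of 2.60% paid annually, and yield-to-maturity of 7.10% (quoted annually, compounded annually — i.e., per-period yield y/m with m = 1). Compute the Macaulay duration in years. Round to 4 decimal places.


Answer: Macaulay duration = 2.9193 years

Derivation:
Coupon per period c = face * coupon_rate / m = 26.000000
Periods per year m = 1; per-period yield y/m = 0.071000
Number of cashflows N = 3
Cashflows (t years, CF_t, discount factor 1/(1+y/m)^(m*t), PV):
  t = 1.0000: CF_t = 26.000000, DF = 0.933707, PV = 24.276377
  t = 2.0000: CF_t = 26.000000, DF = 0.871808, PV = 22.667019
  t = 3.0000: CF_t = 1026.000000, DF = 0.814013, PV = 835.177813
Price P = sum_t PV_t = 882.121209
Macaulay numerator sum_t t * PV_t:
  t * PV_t at t = 1.0000: 24.276377
  t * PV_t at t = 2.0000: 45.334038
  t * PV_t at t = 3.0000: 2505.533438
Macaulay duration D = (sum_t t * PV_t) / P = 2575.143853 / 882.121209 = 2.919263


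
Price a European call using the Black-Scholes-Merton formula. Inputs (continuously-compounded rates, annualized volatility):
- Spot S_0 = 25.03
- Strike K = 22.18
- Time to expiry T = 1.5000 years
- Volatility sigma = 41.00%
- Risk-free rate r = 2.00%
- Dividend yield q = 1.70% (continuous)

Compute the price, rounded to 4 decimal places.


Answer: Price = 6.1277

Derivation:
d1 = (ln(S/K) + (r - q + 0.5*sigma^2) * T) / (sigma * sqrt(T)) = 0.50076955
d2 = d1 - sigma * sqrt(T) = -0.00137585
exp(-rT) = 0.97044553; exp(-qT) = 0.97482238
C = S_0 * exp(-qT) * N(d1) - K * exp(-rT) * N(d2)
N(d1) = 0.69173334; N(d2) = 0.49945112
C = 25.0300 * 0.97482238 * 0.69173334 - 22.1800 * 0.97044553 * 0.49945112 = 6.1277


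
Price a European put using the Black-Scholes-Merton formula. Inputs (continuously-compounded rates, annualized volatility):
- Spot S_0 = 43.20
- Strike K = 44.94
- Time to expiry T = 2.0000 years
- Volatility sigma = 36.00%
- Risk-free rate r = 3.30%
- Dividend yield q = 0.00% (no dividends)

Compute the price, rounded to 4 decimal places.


d1 = (ln(S/K) + (r - q + 0.5*sigma^2) * T) / (sigma * sqrt(T)) = 0.30663338
d2 = d1 - sigma * sqrt(T) = -0.20248351
exp(-rT) = 0.93613086; exp(-qT) = 1.00000000
P = K * exp(-rT) * N(-d2) - S_0 * exp(-qT) * N(-d1)
N(-d1) = 0.37956122; N(-d2) = 0.58023062
P = 44.9400 * 0.93613086 * 0.58023062 - 43.2000 * 1.00000000 * 0.37956122 = 8.0131

Answer: Price = 8.0131


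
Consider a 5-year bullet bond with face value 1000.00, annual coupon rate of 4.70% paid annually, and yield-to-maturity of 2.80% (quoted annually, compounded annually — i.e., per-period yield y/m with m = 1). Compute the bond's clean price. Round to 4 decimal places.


Coupon per period c = face * coupon_rate / m = 47.000000
Periods per year m = 1; per-period yield y/m = 0.028000
Number of cashflows N = 5
Cashflows (t years, CF_t, discount factor 1/(1+y/m)^(m*t), PV):
  t = 1.0000: CF_t = 47.000000, DF = 0.972763, PV = 45.719844
  t = 2.0000: CF_t = 47.000000, DF = 0.946267, PV = 44.474557
  t = 3.0000: CF_t = 47.000000, DF = 0.920493, PV = 43.263188
  t = 4.0000: CF_t = 47.000000, DF = 0.895422, PV = 42.084813
  t = 5.0000: CF_t = 1047.000000, DF = 0.871033, PV = 911.971168
Price P = sum_t PV_t = 1087.513570

Answer: Price = 1087.5136


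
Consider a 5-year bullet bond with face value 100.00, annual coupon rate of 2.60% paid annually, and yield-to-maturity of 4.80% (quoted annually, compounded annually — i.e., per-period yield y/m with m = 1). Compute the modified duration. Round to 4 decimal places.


Coupon per period c = face * coupon_rate / m = 2.600000
Periods per year m = 1; per-period yield y/m = 0.048000
Number of cashflows N = 5
Cashflows (t years, CF_t, discount factor 1/(1+y/m)^(m*t), PV):
  t = 1.0000: CF_t = 2.600000, DF = 0.954198, PV = 2.480916
  t = 2.0000: CF_t = 2.600000, DF = 0.910495, PV = 2.367286
  t = 3.0000: CF_t = 2.600000, DF = 0.868793, PV = 2.258861
  t = 4.0000: CF_t = 2.600000, DF = 0.829001, PV = 2.155402
  t = 5.0000: CF_t = 102.600000, DF = 0.791031, PV = 81.159796
Price P = sum_t PV_t = 90.422261
First compute Macaulay numerator sum_t t * PV_t:
  t * PV_t at t = 1.0000: 2.480916
  t * PV_t at t = 2.0000: 4.734573
  t * PV_t at t = 3.0000: 6.776583
  t * PV_t at t = 4.0000: 8.621607
  t * PV_t at t = 5.0000: 405.798981
Macaulay duration D = 428.412659 / 90.422261 = 4.737911
Modified duration = D / (1 + y/m) = 4.737911 / (1 + 0.048000) = 4.520908

Answer: Modified duration = 4.5209
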